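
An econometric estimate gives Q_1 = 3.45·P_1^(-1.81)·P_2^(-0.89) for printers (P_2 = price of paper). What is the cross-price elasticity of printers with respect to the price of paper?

In a log-linear (constant-elasticity) demand function, the coefficient on the exponent of P_2 is the cross-price elasticity.
ε = -0.89. Negative, so printers and paper are complements.

-0.89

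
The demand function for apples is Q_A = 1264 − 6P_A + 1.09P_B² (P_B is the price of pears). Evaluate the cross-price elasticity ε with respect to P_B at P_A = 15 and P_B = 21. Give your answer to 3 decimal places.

0.581

At P_A = 15 and P_B = 21: Q_A = 1654.69.
∂Q_A/∂P_B = 2.18P_B = 2.18(21) = 45.7800.
ε = (∂Q_A/∂P_B)(P_B/Q_A) = 45.7800 × (21/1654.69) ≈ 0.581.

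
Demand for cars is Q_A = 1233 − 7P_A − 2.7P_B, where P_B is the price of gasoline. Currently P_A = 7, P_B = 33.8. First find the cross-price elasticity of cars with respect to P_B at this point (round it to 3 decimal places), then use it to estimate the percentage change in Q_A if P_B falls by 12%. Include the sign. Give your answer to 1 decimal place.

1.0%

At P_A = 7, P_B = 33.8: Q_A = 1092.74.
∂Q_A/∂P_B = -2.7.
ε = (∂Q_A/∂P_B)(P_B/Q_A) = -2.7000 × 33.8/1092.74 ≈ -0.084.
%ΔQ_A ≈ ε × %ΔP_B = -0.084 × (-12%) = 1.0%.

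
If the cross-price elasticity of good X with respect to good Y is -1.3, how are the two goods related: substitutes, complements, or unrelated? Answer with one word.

complements

ε = -1.3 < 0, so a higher price of good Y lowers demand for good X: complements.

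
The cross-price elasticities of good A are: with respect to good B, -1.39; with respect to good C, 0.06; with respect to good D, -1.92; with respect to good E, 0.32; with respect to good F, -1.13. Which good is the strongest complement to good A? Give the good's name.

good D

Complements have ε < 0. The most negative value is -1.92 (good D).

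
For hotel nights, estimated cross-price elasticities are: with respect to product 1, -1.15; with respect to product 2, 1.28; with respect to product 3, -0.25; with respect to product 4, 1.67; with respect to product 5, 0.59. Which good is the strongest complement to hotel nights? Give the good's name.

Complements have ε < 0. The most negative value is -1.15 (product 1).

product 1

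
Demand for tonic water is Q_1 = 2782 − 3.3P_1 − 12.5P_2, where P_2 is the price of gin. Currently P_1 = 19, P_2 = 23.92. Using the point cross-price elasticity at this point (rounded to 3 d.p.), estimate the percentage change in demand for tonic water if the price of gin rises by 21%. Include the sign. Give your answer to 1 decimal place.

-2.6%

At P_1 = 19, P_2 = 23.92: Q_1 = 2420.3.
∂Q_1/∂P_2 = -12.5.
ε = (∂Q_1/∂P_2)(P_2/Q_1) = -12.5000 × 23.92/2420.3 ≈ -0.124.
%ΔQ_1 ≈ ε × %ΔP_2 = -0.124 × (21%) = -2.6%.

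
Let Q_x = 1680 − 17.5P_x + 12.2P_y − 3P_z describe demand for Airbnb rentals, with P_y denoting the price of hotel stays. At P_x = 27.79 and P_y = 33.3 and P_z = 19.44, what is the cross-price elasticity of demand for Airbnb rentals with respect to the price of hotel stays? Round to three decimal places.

0.264

At P_x = 27.79 and P_y = 33.3 and P_z = 19.44: Q_x = 1541.615.
∂Q_x/∂P_y = 12.2.
ε = (∂Q_x/∂P_y)(P_y/Q_x) = 12.2 × (33.3/1541.615) ≈ 0.264.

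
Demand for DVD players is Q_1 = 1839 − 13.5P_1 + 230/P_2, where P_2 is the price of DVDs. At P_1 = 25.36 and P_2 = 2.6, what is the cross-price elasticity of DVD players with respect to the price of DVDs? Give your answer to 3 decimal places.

At P_1 = 25.36 and P_2 = 2.6: Q_1 = 1585.102.
∂Q_1/∂P_2 = −230/P_2² = -34.0237.
ε = (∂Q_1/∂P_2)(P_2/Q_1) = -34.0237 × (2.6/1585.102) ≈ -0.056.
ε < 0: complements.

-0.056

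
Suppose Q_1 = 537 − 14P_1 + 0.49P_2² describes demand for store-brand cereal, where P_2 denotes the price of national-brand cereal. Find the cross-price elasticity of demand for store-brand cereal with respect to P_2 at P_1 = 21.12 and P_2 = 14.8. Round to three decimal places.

At P_1 = 21.12 and P_2 = 14.8: Q_1 = 348.650.
∂Q_1/∂P_2 = 0.98P_2 = 0.98(14.8) = 14.5040.
ε = (∂Q_1/∂P_2)(P_2/Q_1) = 14.5040 × (14.8/348.650) ≈ 0.616.

0.616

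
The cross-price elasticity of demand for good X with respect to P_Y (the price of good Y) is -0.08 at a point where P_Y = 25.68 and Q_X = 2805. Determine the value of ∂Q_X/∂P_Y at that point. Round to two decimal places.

-8.74

ε = (∂Q_X/∂P_Y)·(P_Y/Q_X) ⇒ ∂Q_X/∂P_Y = ε·Q_X/P_Y = -0.08 × 2805/25.68 ≈ -8.74.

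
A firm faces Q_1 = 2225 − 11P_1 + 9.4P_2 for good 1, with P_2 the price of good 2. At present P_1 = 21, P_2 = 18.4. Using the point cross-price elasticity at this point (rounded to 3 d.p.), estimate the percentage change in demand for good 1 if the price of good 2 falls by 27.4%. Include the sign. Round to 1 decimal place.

At P_1 = 21, P_2 = 18.4: Q_1 = 2166.96.
∂Q_1/∂P_2 = 9.4.
ε = (∂Q_1/∂P_2)(P_2/Q_1) = 9.4000 × 18.4/2166.96 ≈ 0.080.
%ΔQ_1 ≈ ε × %ΔP_2 = 0.080 × (-27.4%) = -2.2%.

-2.2%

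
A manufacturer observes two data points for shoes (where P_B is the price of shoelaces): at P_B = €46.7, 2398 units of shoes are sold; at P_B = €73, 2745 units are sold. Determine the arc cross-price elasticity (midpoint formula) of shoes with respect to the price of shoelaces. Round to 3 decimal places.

0.307

ΔQ_A = 2745 − 2398 = 347; ΔP_B = 73 − 46.7 = 26.3.
Midpoints: Q̄_A = 2571.5, P̄_B = 59.85.
ε = (ΔQ_A/Q̄_A)/(ΔP_B/P̄_B) = (347/2571.5)/(26.3/59.85) ≈ 0.307.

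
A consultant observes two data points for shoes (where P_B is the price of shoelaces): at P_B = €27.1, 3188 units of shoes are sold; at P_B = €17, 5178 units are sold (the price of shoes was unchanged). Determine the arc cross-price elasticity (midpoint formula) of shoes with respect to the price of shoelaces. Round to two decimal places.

ΔQ_A = 5178 − 3188 = 1990; ΔP_B = 17 − 27.1 = -10.1.
Midpoints: Q̄_A = 4183.0, P̄_B = 22.05.
ε = (ΔQ_A/Q̄_A)/(ΔP_B/P̄_B) = (1990/4183.0)/(-10.1/22.05) ≈ -1.04.

-1.04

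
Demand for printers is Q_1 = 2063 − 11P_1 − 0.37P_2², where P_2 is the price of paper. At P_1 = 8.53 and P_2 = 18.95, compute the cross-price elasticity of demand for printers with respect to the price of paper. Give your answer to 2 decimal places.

-0.14

At P_1 = 8.53 and P_2 = 18.95: Q_1 = 1836.302.
∂Q_1/∂P_2 = -0.74P_2 = -0.74(18.95) = -14.0230.
ε = (∂Q_1/∂P_2)(P_2/Q_1) = -14.0230 × (18.95/1836.302) ≈ -0.14.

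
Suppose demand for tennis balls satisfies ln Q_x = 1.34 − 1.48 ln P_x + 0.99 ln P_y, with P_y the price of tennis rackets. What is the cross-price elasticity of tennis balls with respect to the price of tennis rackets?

In a log-linear (constant-elasticity) demand function, the coefficient on ln P_y is the cross-price elasticity.
ε = 0.99. Positive, so tennis balls and tennis rackets are substitutes.

0.99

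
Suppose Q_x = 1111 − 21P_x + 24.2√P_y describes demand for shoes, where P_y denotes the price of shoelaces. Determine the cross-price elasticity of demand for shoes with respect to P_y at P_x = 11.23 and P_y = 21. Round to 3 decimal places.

At P_x = 11.23 and P_y = 21: Q_x = 986.068.
∂Q_x/∂P_y = 24.2/(2√P_y) = 24.2/(2√21) = 2.6404.
ε = (∂Q_x/∂P_y)(P_y/Q_x) = 2.6404 × (21/986.068) ≈ 0.056.
ε > 0: substitutes.

0.056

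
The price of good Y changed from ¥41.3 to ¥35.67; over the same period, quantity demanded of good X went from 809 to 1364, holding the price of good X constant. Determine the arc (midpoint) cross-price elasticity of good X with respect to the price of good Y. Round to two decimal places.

ΔQ_X = 1364 − 809 = 555; ΔP_Y = 35.67 − 41.3 = -5.63.
Midpoints: Q̄_X = 1086.5, P̄_Y = 38.48.
ε = (ΔQ_X/Q̄_X)/(ΔP_Y/P̄_Y) = (555/1086.5)/(-5.63/38.48) ≈ -3.49.
ε < 0: good X and good Y are complements.

-3.49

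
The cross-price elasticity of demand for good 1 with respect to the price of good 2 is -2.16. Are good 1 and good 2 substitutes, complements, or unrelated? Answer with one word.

ε = -2.16 < 0, so a higher price of good 2 lowers demand for good 1: complements.

complements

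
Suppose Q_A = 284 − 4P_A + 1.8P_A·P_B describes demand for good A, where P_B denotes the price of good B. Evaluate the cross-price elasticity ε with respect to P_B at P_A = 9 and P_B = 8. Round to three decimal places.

At P_A = 9 and P_B = 8: Q_A = 377.6.
∂Q_A/∂P_B = 1.8P_A = 1.8(9) = 16.2000.
ε = (∂Q_A/∂P_B)(P_B/Q_A) = 16.2000 × (8/377.6) ≈ 0.343.
ε > 0: substitutes.

0.343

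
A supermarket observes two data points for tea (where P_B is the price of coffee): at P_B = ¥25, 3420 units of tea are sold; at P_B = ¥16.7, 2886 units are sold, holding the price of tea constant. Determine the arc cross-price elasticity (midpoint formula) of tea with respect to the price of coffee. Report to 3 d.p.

0.425

ΔQ_A = 2886 − 3420 = -534; ΔP_B = 16.7 − 25 = -8.3.
Midpoints: Q̄_A = 3153.0, P̄_B = 20.85.
ε = (ΔQ_A/Q̄_A)/(ΔP_B/P̄_B) = (-534/3153.0)/(-8.3/20.85) ≈ 0.425.
ε > 0: tea and coffee are substitutes.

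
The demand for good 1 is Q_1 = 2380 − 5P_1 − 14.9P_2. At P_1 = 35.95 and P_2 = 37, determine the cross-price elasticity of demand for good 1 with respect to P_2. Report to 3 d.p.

At P_1 = 35.95 and P_2 = 37: Q_1 = 1648.95.
∂Q_1/∂P_2 = -14.9.
ε = (∂Q_1/∂P_2)(P_2/Q_1) = -14.9 × (37/1648.95) ≈ -0.334.
Since ε < 0, good 1 and good 2 are complements.

-0.334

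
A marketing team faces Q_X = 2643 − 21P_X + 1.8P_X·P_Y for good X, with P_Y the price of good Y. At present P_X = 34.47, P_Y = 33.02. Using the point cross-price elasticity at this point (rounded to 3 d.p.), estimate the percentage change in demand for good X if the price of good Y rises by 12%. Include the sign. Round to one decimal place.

At P_X = 34.47, P_Y = 33.02: Q_X = 3967.889.
∂Q_X/∂P_Y = 1.8P_X = 62.0460.
ε = (∂Q_X/∂P_Y)(P_Y/Q_X) = 62.0460 × 33.02/3967.889 ≈ 0.516.
%ΔQ_X ≈ ε × %ΔP_Y = 0.516 × (12%) = 6.2%.

6.2%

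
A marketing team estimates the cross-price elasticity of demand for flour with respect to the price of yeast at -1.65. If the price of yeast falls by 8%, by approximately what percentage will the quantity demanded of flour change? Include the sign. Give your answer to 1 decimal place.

13.2%

%ΔQ ≈ ε × %ΔP of yeast = -1.65 × (-8%) = 13.2%.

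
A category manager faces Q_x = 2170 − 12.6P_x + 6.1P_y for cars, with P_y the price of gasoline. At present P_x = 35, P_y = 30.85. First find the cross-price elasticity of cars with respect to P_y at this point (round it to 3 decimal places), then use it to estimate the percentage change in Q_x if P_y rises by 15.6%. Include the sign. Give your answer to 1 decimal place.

At P_x = 35, P_y = 30.85: Q_x = 1917.185.
∂Q_x/∂P_y = 6.1.
ε = (∂Q_x/∂P_y)(P_y/Q_x) = 6.1000 × 30.85/1917.185 ≈ 0.098.
%ΔQ_x ≈ ε × %ΔP_y = 0.098 × (15.6%) = 1.5%.

1.5%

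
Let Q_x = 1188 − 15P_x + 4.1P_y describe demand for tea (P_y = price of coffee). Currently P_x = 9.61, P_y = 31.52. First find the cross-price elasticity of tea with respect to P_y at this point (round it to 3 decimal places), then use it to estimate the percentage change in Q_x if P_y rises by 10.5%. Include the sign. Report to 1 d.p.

At P_x = 9.61, P_y = 31.52: Q_x = 1173.082.
∂Q_x/∂P_y = 4.1.
ε = (∂Q_x/∂P_y)(P_y/Q_x) = 4.1000 × 31.52/1173.082 ≈ 0.110.
%ΔQ_x ≈ ε × %ΔP_y = 0.110 × (10.5%) = 1.2%.

1.2%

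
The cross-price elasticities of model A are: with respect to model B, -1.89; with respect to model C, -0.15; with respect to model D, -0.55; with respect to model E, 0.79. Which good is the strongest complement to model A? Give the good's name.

model B

Complements have ε < 0. The most negative value is -1.89 (model B).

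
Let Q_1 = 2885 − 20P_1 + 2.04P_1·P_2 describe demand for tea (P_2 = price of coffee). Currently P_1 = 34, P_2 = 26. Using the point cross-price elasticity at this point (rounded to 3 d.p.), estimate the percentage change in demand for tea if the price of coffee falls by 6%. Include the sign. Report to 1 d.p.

At P_1 = 34, P_2 = 26: Q_1 = 4008.36.
∂Q_1/∂P_2 = 2.04P_1 = 69.3600.
ε = (∂Q_1/∂P_2)(P_2/Q_1) = 69.3600 × 26/4008.36 ≈ 0.450.
%ΔQ_1 ≈ ε × %ΔP_2 = 0.450 × (-6%) = -2.7%.

-2.7%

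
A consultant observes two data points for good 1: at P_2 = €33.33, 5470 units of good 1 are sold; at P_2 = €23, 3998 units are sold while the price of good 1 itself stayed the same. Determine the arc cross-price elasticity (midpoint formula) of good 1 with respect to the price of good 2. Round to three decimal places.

ΔQ_1 = 3998 − 5470 = -1472; ΔP_2 = 23 − 33.33 = -10.33.
Midpoints: Q̄_1 = 4734.0, P̄_2 = 28.16.
ε = (ΔQ_1/Q̄_1)/(ΔP_2/P̄_2) = (-1472/4734.0)/(-10.33/28.16) ≈ 0.848.

0.848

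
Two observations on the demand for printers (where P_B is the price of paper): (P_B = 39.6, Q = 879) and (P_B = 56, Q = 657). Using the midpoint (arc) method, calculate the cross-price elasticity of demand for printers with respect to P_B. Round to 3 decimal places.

-0.843

ΔQ_A = 657 − 879 = -222; ΔP_B = 56 − 39.6 = 16.4.
Midpoints: Q̄_A = 768.0, P̄_B = 47.80.
ε = (ΔQ_A/Q̄_A)/(ΔP_B/P̄_B) = (-222/768.0)/(16.4/47.80) ≈ -0.843.
ε < 0: printers and paper are complements.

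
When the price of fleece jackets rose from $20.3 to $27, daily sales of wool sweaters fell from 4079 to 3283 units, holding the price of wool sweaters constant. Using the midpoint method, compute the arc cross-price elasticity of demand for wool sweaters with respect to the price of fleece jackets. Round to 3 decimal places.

-0.763

ΔQ_A = 3283 − 4079 = -796; ΔP_B = 27 − 20.3 = 6.7.
Midpoints: Q̄_A = 3681.0, P̄_B = 23.65.
ε = (ΔQ_A/Q̄_A)/(ΔP_B/P̄_B) = (-796/3681.0)/(6.7/23.65) ≈ -0.763.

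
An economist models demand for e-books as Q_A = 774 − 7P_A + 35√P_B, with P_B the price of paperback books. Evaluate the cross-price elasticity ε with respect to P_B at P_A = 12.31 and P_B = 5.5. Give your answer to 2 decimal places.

0.05

At P_A = 12.31 and P_B = 5.5: Q_A = 769.912.
∂Q_A/∂P_B = 35/(2√P_B) = 35/(2√5.5) = 7.4620.
ε = (∂Q_A/∂P_B)(P_B/Q_A) = 7.4620 × (5.5/769.912) ≈ 0.05.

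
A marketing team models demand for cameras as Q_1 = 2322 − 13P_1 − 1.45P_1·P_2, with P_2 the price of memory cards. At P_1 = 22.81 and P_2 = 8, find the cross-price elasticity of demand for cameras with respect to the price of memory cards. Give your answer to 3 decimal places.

-0.150

At P_1 = 22.81 and P_2 = 8: Q_1 = 1760.874.
∂Q_1/∂P_2 = -1.45P_1 = -1.45(22.81) = -33.0745.
ε = (∂Q_1/∂P_2)(P_2/Q_1) = -33.0745 × (8/1760.874) ≈ -0.150.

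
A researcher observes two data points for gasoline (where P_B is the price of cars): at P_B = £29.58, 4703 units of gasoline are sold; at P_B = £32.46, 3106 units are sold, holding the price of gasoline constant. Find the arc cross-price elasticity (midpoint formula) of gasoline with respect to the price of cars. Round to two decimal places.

ΔQ_A = 3106 − 4703 = -1597; ΔP_B = 32.46 − 29.58 = 2.88.
Midpoints: Q̄_A = 3904.5, P̄_B = 31.02.
ε = (ΔQ_A/Q̄_A)/(ΔP_B/P̄_B) = (-1597/3904.5)/(2.88/31.02) ≈ -4.41.
ε < 0: gasoline and cars are complements.

-4.41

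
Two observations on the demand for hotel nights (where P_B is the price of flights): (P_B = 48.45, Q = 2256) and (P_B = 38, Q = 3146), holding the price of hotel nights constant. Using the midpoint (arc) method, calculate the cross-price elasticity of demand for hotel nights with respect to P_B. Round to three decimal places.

-1.363

ΔQ_A = 3146 − 2256 = 890; ΔP_B = 38 − 48.45 = -10.45.
Midpoints: Q̄_A = 2701.0, P̄_B = 43.23.
ε = (ΔQ_A/Q̄_A)/(ΔP_B/P̄_B) = (890/2701.0)/(-10.45/43.23) ≈ -1.363.
ε < 0: hotel nights and flights are complements.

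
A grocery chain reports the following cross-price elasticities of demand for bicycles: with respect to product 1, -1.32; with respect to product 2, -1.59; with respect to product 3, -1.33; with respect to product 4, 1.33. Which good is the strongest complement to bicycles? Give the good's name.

Complements have ε < 0. The most negative value is -1.59 (product 2).

product 2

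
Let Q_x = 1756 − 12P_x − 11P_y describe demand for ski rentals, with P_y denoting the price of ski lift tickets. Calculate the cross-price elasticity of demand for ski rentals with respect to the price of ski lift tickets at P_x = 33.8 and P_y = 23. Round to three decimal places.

At P_x = 33.8 and P_y = 23: Q_x = 1097.4.
∂Q_x/∂P_y = -11.
ε = (∂Q_x/∂P_y)(P_y/Q_x) = -11 × (23/1097.4) ≈ -0.231.

-0.231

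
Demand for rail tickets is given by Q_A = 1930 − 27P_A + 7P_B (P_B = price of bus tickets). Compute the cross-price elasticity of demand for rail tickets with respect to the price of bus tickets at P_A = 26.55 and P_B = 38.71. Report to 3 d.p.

0.183

At P_A = 26.55 and P_B = 38.71: Q_A = 1484.12.
∂Q_A/∂P_B = 7.
ε = (∂Q_A/∂P_B)(P_B/Q_A) = 7 × (38.71/1484.12) ≈ 0.183.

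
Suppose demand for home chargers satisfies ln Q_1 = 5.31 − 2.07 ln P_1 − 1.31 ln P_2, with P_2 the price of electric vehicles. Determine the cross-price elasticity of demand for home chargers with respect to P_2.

-1.31

In a log-linear (constant-elasticity) demand function, the coefficient on ln P_2 is the cross-price elasticity.
ε = -1.31. Negative, so home chargers and electric vehicles are complements.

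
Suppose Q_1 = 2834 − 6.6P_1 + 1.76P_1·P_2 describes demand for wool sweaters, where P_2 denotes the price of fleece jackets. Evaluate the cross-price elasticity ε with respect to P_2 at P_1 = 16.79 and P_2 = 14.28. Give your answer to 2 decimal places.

0.13

At P_1 = 16.79 and P_2 = 14.28: Q_1 = 3145.166.
∂Q_1/∂P_2 = 1.76P_1 = 1.76(16.79) = 29.5504.
ε = (∂Q_1/∂P_2)(P_2/Q_1) = 29.5504 × (14.28/3145.166) ≈ 0.13.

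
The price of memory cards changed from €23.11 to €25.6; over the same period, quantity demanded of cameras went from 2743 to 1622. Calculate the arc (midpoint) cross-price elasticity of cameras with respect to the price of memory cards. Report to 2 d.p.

-5.02

ΔQ_A = 1622 − 2743 = -1121; ΔP_B = 25.6 − 23.11 = 2.49.
Midpoints: Q̄_A = 2182.5, P̄_B = 24.36.
ε = (ΔQ_A/Q̄_A)/(ΔP_B/P̄_B) = (-1121/2182.5)/(2.49/24.36) ≈ -5.02.
ε < 0: cameras and memory cards are complements.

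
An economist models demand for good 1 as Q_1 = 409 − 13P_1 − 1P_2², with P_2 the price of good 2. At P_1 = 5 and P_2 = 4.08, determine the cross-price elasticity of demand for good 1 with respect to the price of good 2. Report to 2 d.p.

-0.10

At P_1 = 5 and P_2 = 4.08: Q_1 = 327.354.
∂Q_1/∂P_2 = -2P_2 = -2(4.08) = -8.1600.
ε = (∂Q_1/∂P_2)(P_2/Q_1) = -8.1600 × (4.08/327.354) ≈ -0.10.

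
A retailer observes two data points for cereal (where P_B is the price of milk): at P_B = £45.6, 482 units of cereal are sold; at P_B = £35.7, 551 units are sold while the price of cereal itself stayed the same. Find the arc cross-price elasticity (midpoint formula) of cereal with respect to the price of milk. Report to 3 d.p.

ΔQ_A = 551 − 482 = 69; ΔP_B = 35.7 − 45.6 = -9.9.
Midpoints: Q̄_A = 516.5, P̄_B = 40.65.
ε = (ΔQ_A/Q̄_A)/(ΔP_B/P̄_B) = (69/516.5)/(-9.9/40.65) ≈ -0.549.

-0.549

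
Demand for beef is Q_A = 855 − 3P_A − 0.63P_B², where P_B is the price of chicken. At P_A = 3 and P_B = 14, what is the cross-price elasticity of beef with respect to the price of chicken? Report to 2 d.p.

-0.34

At P_A = 3 and P_B = 14: Q_A = 722.52.
∂Q_A/∂P_B = -1.26P_B = -1.26(14) = -17.6400.
ε = (∂Q_A/∂P_B)(P_B/Q_A) = -17.6400 × (14/722.52) ≈ -0.34.
ε < 0: complements.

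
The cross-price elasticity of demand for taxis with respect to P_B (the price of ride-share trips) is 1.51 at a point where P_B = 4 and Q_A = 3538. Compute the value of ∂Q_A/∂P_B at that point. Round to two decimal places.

1335.60

ε = (∂Q_A/∂P_B)·(P_B/Q_A) ⇒ ∂Q_A/∂P_B = ε·Q_A/P_B = 1.51 × 3538/4 ≈ 1335.60.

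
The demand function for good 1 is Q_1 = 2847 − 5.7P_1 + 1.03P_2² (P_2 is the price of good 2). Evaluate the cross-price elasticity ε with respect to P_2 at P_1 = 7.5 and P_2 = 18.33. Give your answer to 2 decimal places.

0.22

At P_1 = 7.5 and P_2 = 18.33: Q_1 = 3150.319.
∂Q_1/∂P_2 = 2.06P_2 = 2.06(18.33) = 37.7598.
ε = (∂Q_1/∂P_2)(P_2/Q_1) = 37.7598 × (18.33/3150.319) ≈ 0.22.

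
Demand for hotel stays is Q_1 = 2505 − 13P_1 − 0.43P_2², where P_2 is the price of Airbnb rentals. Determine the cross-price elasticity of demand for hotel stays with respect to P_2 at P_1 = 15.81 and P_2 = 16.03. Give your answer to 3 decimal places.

At P_1 = 15.81 and P_2 = 16.03: Q_1 = 2188.977.
∂Q_1/∂P_2 = -0.86P_2 = -0.86(16.03) = -13.7858.
ε = (∂Q_1/∂P_2)(P_2/Q_1) = -13.7858 × (16.03/2188.977) ≈ -0.101.

-0.101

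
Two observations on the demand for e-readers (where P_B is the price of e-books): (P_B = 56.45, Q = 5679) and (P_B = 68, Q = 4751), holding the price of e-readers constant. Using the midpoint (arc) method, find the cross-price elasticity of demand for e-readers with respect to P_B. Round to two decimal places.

-0.96

ΔQ_A = 4751 − 5679 = -928; ΔP_B = 68 − 56.45 = 11.55.
Midpoints: Q̄_A = 5215.0, P̄_B = 62.23.
ε = (ΔQ_A/Q̄_A)/(ΔP_B/P̄_B) = (-928/5215.0)/(11.55/62.23) ≈ -0.96.
ε < 0: e-readers and e-books are complements.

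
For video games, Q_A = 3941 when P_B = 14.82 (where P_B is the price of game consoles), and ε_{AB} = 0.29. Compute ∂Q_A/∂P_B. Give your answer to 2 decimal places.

77.12

ε = (∂Q_A/∂P_B)·(P_B/Q_A) ⇒ ∂Q_A/∂P_B = ε·Q_A/P_B = 0.29 × 3941/14.82 ≈ 77.12.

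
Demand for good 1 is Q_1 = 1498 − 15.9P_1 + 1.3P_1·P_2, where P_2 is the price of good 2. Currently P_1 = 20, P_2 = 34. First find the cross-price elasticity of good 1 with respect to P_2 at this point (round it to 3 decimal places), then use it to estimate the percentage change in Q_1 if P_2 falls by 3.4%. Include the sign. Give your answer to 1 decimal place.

At P_1 = 20, P_2 = 34: Q_1 = 2064.
∂Q_1/∂P_2 = 1.3P_1 = 26.0000.
ε = (∂Q_1/∂P_2)(P_2/Q_1) = 26.0000 × 34/2064 ≈ 0.428.
%ΔQ_1 ≈ ε × %ΔP_2 = 0.428 × (-3.4%) = -1.5%.

-1.5%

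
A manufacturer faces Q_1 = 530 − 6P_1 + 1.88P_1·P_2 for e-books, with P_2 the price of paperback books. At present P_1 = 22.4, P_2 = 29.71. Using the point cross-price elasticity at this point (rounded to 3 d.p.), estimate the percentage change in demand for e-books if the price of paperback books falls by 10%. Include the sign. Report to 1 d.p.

-7.6%

At P_1 = 22.4, P_2 = 29.71: Q_1 = 1646.748.
∂Q_1/∂P_2 = 1.88P_1 = 42.1120.
ε = (∂Q_1/∂P_2)(P_2/Q_1) = 42.1120 × 29.71/1646.748 ≈ 0.760.
%ΔQ_1 ≈ ε × %ΔP_2 = 0.760 × (-10%) = -7.6%.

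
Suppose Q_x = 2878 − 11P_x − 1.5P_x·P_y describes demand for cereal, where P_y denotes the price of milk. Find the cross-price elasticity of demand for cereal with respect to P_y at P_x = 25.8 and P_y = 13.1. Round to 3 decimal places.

At P_x = 25.8 and P_y = 13.1: Q_x = 2087.23.
∂Q_x/∂P_y = -1.5P_x = -1.5(25.8) = -38.7000.
ε = (∂Q_x/∂P_y)(P_y/Q_x) = -38.7000 × (13.1/2087.23) ≈ -0.243.

-0.243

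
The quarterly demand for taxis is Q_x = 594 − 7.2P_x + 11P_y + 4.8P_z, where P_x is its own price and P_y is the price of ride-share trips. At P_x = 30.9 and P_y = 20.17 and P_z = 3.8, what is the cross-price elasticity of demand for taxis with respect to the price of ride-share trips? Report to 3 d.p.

At P_x = 30.9 and P_y = 20.17 and P_z = 3.8: Q_x = 611.63.
∂Q_x/∂P_y = 11.
ε = (∂Q_x/∂P_y)(P_y/Q_x) = 11 × (20.17/611.63) ≈ 0.363.
Since ε > 0, taxis and ride-share trips are substitutes.

0.363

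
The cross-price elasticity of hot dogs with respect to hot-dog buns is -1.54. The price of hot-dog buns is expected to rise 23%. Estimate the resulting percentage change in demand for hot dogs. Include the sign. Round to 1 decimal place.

%ΔQ ≈ ε × %ΔP of hot-dog buns = -1.54 × (23%) = -35.4%.
Demand for hot dogs falls by about 35.4%.

-35.4%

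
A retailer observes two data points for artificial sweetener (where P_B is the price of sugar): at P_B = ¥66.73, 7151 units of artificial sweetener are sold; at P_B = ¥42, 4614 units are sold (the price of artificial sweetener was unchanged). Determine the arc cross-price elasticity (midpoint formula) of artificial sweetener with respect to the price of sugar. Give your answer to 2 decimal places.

ΔQ_A = 4614 − 7151 = -2537; ΔP_B = 42 − 66.73 = -24.73.
Midpoints: Q̄_A = 5882.5, P̄_B = 54.37.
ε = (ΔQ_A/Q̄_A)/(ΔP_B/P̄_B) = (-2537/5882.5)/(-24.73/54.37) ≈ 0.95.

0.95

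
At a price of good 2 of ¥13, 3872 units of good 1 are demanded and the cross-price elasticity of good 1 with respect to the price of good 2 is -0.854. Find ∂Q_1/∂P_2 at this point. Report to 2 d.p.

ε = (∂Q_1/∂P_2)·(P_2/Q_1) ⇒ ∂Q_1/∂P_2 = ε·Q_1/P_2 = -0.854 × 3872/13 ≈ -254.36.

-254.36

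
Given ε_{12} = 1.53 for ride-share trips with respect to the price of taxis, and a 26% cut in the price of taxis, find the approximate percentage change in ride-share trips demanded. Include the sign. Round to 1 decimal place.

-39.8%

%ΔQ ≈ ε × %ΔP of taxis = 1.53 × (-26%) = -39.8%.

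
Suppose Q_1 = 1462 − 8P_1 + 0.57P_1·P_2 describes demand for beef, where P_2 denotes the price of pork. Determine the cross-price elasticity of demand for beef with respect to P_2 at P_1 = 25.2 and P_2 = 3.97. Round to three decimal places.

At P_1 = 25.2 and P_2 = 3.97: Q_1 = 1317.425.
∂Q_1/∂P_2 = 0.57P_1 = 0.57(25.2) = 14.3640.
ε = (∂Q_1/∂P_2)(P_2/Q_1) = 14.3640 × (3.97/1317.425) ≈ 0.043.
ε > 0: substitutes.

0.043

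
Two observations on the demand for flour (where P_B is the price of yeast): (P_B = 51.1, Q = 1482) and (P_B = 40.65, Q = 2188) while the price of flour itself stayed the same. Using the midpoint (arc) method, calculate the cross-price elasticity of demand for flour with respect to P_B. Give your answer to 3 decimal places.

-1.689

ΔQ_A = 2188 − 1482 = 706; ΔP_B = 40.65 − 51.1 = -10.45.
Midpoints: Q̄_A = 1835.0, P̄_B = 45.88.
ε = (ΔQ_A/Q̄_A)/(ΔP_B/P̄_B) = (706/1835.0)/(-10.45/45.88) ≈ -1.689.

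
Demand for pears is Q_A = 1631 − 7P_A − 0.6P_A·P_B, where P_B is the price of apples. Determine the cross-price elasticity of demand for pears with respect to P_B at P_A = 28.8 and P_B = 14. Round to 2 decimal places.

-0.20

At P_A = 28.8 and P_B = 14: Q_A = 1187.48.
∂Q_A/∂P_B = -0.6P_A = -0.6(28.8) = -17.2800.
ε = (∂Q_A/∂P_B)(P_B/Q_A) = -17.2800 × (14/1187.48) ≈ -0.20.
ε < 0: complements.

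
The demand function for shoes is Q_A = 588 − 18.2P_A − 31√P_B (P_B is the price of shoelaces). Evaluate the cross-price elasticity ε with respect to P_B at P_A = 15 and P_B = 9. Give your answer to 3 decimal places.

-0.209

At P_A = 15 and P_B = 9: Q_A = 222.
∂Q_A/∂P_B = -31/(2√P_B) = -31/(2√9) = -5.1667.
ε = (∂Q_A/∂P_B)(P_B/Q_A) = -5.1667 × (9/222) ≈ -0.209.
ε < 0: complements.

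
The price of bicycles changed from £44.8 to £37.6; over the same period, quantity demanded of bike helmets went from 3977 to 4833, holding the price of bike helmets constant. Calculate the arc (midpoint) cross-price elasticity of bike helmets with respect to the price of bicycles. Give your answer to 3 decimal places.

-1.112

ΔQ_A = 4833 − 3977 = 856; ΔP_B = 37.6 − 44.8 = -7.2.
Midpoints: Q̄_A = 4405.0, P̄_B = 41.20.
ε = (ΔQ_A/Q̄_A)/(ΔP_B/P̄_B) = (856/4405.0)/(-7.2/41.20) ≈ -1.112.
ε < 0: bike helmets and bicycles are complements.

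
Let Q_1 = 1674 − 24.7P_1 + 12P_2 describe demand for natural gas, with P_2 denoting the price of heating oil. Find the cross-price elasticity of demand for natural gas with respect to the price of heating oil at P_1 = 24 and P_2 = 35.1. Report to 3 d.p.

0.280

At P_1 = 24 and P_2 = 35.1: Q_1 = 1502.4.
∂Q_1/∂P_2 = 12.
ε = (∂Q_1/∂P_2)(P_2/Q_1) = 12 × (35.1/1502.4) ≈ 0.280.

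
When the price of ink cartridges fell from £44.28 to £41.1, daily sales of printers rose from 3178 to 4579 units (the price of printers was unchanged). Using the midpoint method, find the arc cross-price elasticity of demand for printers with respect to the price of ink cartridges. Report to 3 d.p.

ΔQ_A = 4579 − 3178 = 1401; ΔP_B = 41.1 − 44.28 = -3.18.
Midpoints: Q̄_A = 3878.5, P̄_B = 42.69.
ε = (ΔQ_A/Q̄_A)/(ΔP_B/P̄_B) = (1401/3878.5)/(-3.18/42.69) ≈ -4.849.
ε < 0: printers and ink cartridges are complements.

-4.849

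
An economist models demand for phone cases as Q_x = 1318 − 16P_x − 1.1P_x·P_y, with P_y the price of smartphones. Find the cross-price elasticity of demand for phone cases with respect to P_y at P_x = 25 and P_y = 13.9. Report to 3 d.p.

At P_x = 25 and P_y = 13.9: Q_x = 535.75.
∂Q_x/∂P_y = -1.1P_x = -1.1(25) = -27.5000.
ε = (∂Q_x/∂P_y)(P_y/Q_x) = -27.5000 × (13.9/535.75) ≈ -0.713.

-0.713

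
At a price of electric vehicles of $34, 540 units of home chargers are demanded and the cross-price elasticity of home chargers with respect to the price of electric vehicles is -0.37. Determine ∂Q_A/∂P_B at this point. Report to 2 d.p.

ε = (∂Q_A/∂P_B)·(P_B/Q_A) ⇒ ∂Q_A/∂P_B = ε·Q_A/P_B = -0.37 × 540/34 ≈ -5.88.

-5.88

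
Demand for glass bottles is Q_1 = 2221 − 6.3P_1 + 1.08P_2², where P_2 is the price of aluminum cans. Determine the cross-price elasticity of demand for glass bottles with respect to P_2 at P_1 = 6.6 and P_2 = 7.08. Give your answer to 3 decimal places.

0.048

At P_1 = 6.6 and P_2 = 7.08: Q_1 = 2233.557.
∂Q_1/∂P_2 = 2.16P_2 = 2.16(7.08) = 15.2928.
ε = (∂Q_1/∂P_2)(P_2/Q_1) = 15.2928 × (7.08/2233.557) ≈ 0.048.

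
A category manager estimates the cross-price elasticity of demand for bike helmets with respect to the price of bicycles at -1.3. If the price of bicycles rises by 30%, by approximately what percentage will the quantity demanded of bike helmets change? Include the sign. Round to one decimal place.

-39.0%

%ΔQ ≈ ε × %ΔP of bicycles = -1.3 × (30%) = -39.0%.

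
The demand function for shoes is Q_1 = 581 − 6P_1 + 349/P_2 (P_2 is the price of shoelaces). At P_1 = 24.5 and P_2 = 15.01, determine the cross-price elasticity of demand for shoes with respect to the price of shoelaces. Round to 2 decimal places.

-0.05

At P_1 = 24.5 and P_2 = 15.01: Q_1 = 457.251.
∂Q_1/∂P_2 = −349/P_2² = -1.5490.
ε = (∂Q_1/∂P_2)(P_2/Q_1) = -1.5490 × (15.01/457.251) ≈ -0.05.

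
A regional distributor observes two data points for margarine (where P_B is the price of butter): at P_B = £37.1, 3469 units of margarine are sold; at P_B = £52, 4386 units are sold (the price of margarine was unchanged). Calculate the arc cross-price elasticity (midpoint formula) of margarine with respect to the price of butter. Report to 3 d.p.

ΔQ_A = 4386 − 3469 = 917; ΔP_B = 52 − 37.1 = 14.9.
Midpoints: Q̄_A = 3927.5, P̄_B = 44.55.
ε = (ΔQ_A/Q̄_A)/(ΔP_B/P̄_B) = (917/3927.5)/(14.9/44.55) ≈ 0.698.

0.698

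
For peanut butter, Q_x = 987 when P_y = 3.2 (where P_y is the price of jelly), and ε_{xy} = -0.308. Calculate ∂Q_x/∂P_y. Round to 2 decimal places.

-95.00

ε = (∂Q_x/∂P_y)·(P_y/Q_x) ⇒ ∂Q_x/∂P_y = ε·Q_x/P_y = -0.308 × 987/3.2 ≈ -95.00.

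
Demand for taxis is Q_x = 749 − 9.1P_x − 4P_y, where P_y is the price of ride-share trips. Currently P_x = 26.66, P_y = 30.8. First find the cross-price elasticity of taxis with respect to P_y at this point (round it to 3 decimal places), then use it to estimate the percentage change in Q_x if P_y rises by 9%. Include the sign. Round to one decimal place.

At P_x = 26.66, P_y = 30.8: Q_x = 383.194.
∂Q_x/∂P_y = -4.
ε = (∂Q_x/∂P_y)(P_y/Q_x) = -4.0000 × 30.8/383.194 ≈ -0.322.
%ΔQ_x ≈ ε × %ΔP_y = -0.322 × (9%) = -2.9%.

-2.9%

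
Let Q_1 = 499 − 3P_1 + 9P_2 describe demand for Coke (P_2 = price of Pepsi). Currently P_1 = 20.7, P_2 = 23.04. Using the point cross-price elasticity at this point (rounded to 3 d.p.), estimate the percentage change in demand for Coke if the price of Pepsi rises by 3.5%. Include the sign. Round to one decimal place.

1.1%

At P_1 = 20.7, P_2 = 23.04: Q_1 = 644.26.
∂Q_1/∂P_2 = 9.
ε = (∂Q_1/∂P_2)(P_2/Q_1) = 9.0000 × 23.04/644.26 ≈ 0.322.
%ΔQ_1 ≈ ε × %ΔP_2 = 0.322 × (3.5%) = 1.1%.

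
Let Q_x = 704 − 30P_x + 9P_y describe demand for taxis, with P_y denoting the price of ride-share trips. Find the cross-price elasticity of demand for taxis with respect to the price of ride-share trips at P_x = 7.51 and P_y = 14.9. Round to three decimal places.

At P_x = 7.51 and P_y = 14.9: Q_x = 612.8.
∂Q_x/∂P_y = 9.
ε = (∂Q_x/∂P_y)(P_y/Q_x) = 9 × (14.9/612.8) ≈ 0.219.

0.219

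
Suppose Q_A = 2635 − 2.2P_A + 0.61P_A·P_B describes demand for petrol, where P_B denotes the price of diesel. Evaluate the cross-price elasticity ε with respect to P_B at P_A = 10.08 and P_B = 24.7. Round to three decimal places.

0.055

At P_A = 10.08 and P_B = 24.7: Q_A = 2764.699.
∂Q_A/∂P_B = 0.61P_A = 0.61(10.08) = 6.1488.
ε = (∂Q_A/∂P_B)(P_B/Q_A) = 6.1488 × (24.7/2764.699) ≈ 0.055.
ε > 0: substitutes.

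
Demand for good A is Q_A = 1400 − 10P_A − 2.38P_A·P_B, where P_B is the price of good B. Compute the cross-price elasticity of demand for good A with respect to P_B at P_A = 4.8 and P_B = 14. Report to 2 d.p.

-0.13

At P_A = 4.8 and P_B = 14: Q_A = 1192.064.
∂Q_A/∂P_B = -2.38P_A = -2.38(4.8) = -11.4240.
ε = (∂Q_A/∂P_B)(P_B/Q_A) = -11.4240 × (14/1192.064) ≈ -0.13.
ε < 0: complements.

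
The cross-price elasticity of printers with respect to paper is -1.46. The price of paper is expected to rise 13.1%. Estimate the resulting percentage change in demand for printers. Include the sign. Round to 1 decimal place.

-19.1%

%ΔQ ≈ ε × %ΔP of paper = -1.46 × (13.1%) = -19.1%.
Demand for printers falls by about 19.1%.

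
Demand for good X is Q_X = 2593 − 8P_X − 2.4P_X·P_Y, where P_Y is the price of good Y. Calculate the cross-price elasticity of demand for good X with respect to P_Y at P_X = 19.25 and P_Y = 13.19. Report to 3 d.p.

-0.333

At P_X = 19.25 and P_Y = 13.19: Q_X = 1829.622.
∂Q_X/∂P_Y = -2.4P_X = -2.4(19.25) = -46.2000.
ε = (∂Q_X/∂P_Y)(P_Y/Q_X) = -46.2000 × (13.19/1829.622) ≈ -0.333.
ε < 0: complements.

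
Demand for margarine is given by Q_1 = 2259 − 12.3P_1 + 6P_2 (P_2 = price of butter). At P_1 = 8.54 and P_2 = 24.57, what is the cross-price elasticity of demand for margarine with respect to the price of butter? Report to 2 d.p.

0.06

At P_1 = 8.54 and P_2 = 24.57: Q_1 = 2301.378.
∂Q_1/∂P_2 = 6.
ε = (∂Q_1/∂P_2)(P_2/Q_1) = 6 × (24.57/2301.378) ≈ 0.06.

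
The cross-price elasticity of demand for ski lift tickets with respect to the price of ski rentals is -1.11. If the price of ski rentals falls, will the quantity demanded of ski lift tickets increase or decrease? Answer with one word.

ε < 0 and the price of ski rentals falls, so the quantity of ski lift tickets moves in the opposite direction: it increases.

increase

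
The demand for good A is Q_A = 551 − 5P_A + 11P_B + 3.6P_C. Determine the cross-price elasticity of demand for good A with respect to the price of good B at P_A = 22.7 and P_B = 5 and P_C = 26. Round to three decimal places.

0.094

At P_A = 22.7 and P_B = 5 and P_C = 26: Q_A = 586.1.
∂Q_A/∂P_B = 11.
ε = (∂Q_A/∂P_B)(P_B/Q_A) = 11 × (5/586.1) ≈ 0.094.
Since ε > 0, good A and good B are substitutes.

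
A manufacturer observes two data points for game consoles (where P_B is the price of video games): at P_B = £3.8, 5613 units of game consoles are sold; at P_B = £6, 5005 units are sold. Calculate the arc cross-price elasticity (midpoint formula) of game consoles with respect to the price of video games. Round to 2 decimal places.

ΔQ_A = 5005 − 5613 = -608; ΔP_B = 6 − 3.8 = 2.2.
Midpoints: Q̄_A = 5309.0, P̄_B = 4.90.
ε = (ΔQ_A/Q̄_A)/(ΔP_B/P̄_B) = (-608/5309.0)/(2.2/4.90) ≈ -0.26.
ε < 0: game consoles and video games are complements.

-0.26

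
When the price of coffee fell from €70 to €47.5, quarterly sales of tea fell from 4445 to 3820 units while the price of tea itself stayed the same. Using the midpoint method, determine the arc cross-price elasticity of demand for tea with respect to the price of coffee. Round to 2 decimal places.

0.39

ΔQ_A = 3820 − 4445 = -625; ΔP_B = 47.5 − 70 = -22.5.
Midpoints: Q̄_A = 4132.5, P̄_B = 58.75.
ε = (ΔQ_A/Q̄_A)/(ΔP_B/P̄_B) = (-625/4132.5)/(-22.5/58.75) ≈ 0.39.
ε > 0: tea and coffee are substitutes.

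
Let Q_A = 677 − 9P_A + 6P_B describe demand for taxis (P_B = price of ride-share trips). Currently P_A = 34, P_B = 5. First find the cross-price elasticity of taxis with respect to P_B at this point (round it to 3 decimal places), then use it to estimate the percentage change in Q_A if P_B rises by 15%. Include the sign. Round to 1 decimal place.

1.1%

At P_A = 34, P_B = 5: Q_A = 401.
∂Q_A/∂P_B = 6.
ε = (∂Q_A/∂P_B)(P_B/Q_A) = 6.0000 × 5/401 ≈ 0.075.
%ΔQ_A ≈ ε × %ΔP_B = 0.075 × (15%) = 1.1%.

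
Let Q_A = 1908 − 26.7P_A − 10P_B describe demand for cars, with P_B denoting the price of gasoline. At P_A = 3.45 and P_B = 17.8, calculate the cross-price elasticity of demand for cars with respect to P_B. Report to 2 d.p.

At P_A = 3.45 and P_B = 17.8: Q_A = 1637.885.
∂Q_A/∂P_B = -10.
ε = (∂Q_A/∂P_B)(P_B/Q_A) = -10 × (17.8/1637.885) ≈ -0.11.

-0.11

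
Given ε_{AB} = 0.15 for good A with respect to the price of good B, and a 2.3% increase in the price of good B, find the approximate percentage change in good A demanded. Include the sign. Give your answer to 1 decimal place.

%ΔQ ≈ ε × %ΔP of good B = 0.15 × (2.3%) = 0.3%.

0.3%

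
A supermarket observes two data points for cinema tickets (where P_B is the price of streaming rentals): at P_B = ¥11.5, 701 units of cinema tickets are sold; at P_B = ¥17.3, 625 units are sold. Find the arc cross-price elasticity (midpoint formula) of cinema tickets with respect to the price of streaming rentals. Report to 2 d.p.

ΔQ_A = 625 − 701 = -76; ΔP_B = 17.3 − 11.5 = 5.8.
Midpoints: Q̄_A = 663.0, P̄_B = 14.40.
ε = (ΔQ_A/Q̄_A)/(ΔP_B/P̄_B) = (-76/663.0)/(5.8/14.40) ≈ -0.28.

-0.28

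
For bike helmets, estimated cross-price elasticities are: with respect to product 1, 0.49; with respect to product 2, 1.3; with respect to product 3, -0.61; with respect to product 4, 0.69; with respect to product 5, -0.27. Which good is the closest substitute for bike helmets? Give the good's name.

Substitutes have ε > 0. Among the positive values, 1.3 (product 2) is largest.

product 2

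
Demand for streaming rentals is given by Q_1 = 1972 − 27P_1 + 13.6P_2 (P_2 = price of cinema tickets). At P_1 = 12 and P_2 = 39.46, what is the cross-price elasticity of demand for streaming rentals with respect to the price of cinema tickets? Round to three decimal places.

0.246

At P_1 = 12 and P_2 = 39.46: Q_1 = 2184.656.
∂Q_1/∂P_2 = 13.6.
ε = (∂Q_1/∂P_2)(P_2/Q_1) = 13.6 × (39.46/2184.656) ≈ 0.246.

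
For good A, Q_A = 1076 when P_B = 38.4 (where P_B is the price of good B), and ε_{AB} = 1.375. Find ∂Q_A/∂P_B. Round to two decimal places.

ε = (∂Q_A/∂P_B)·(P_B/Q_A) ⇒ ∂Q_A/∂P_B = ε·Q_A/P_B = 1.375 × 1076/38.4 ≈ 38.53.

38.53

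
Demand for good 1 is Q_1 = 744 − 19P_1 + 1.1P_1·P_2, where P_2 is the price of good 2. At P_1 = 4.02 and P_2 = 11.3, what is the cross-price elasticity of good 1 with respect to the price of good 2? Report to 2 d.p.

0.07

At P_1 = 4.02 and P_2 = 11.3: Q_1 = 717.589.
∂Q_1/∂P_2 = 1.1P_1 = 1.1(4.02) = 4.4220.
ε = (∂Q_1/∂P_2)(P_2/Q_1) = 4.4220 × (11.3/717.589) ≈ 0.07.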